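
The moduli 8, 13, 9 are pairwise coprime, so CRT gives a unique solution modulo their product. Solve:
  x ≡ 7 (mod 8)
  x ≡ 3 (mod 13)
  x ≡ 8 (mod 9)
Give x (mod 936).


Moduli 8, 13, 9 are pairwise coprime; by CRT there is a unique solution modulo M = 8 · 13 · 9 = 936.
Solve pairwise, accumulating the modulus:
  Start with x ≡ 7 (mod 8).
  Combine with x ≡ 3 (mod 13): since gcd(8, 13) = 1, we get a unique residue mod 104.
    Write x = 7 + 8·t and substitute into x ≡ 3 (mod 13): 8·t ≡ 3 − 7 = -4 (mod 13).
    Reduce coefficients mod 13: 8·t ≡ 9 (mod 13).
    The inverse of 8 mod 13 is 5 (since 8·5 = 40 = 3·13 + 1), so t ≡ 5·9 = 45 ≡ 6 (mod 13).
    Then x = 7 + 8·6 = 55, valid modulo lcm(8, 13) = 104: x ≡ 55 (mod 104).
  Combine with x ≡ 8 (mod 9): since gcd(104, 9) = 1, we get a unique residue mod 936.
    Write x = 55 + 104·t and substitute into x ≡ 8 (mod 9): 104·t ≡ 8 − 55 = -47 (mod 9).
    Reduce coefficients mod 9: 5·t ≡ 7 (mod 9).
    The inverse of 5 mod 9 is 2 (since 5·2 = 10 = 1·9 + 1), so t ≡ 2·7 = 14 ≡ 5 (mod 9).
    Then x = 55 + 104·5 = 575, valid modulo lcm(104, 9) = 936: x ≡ 575 (mod 936).
Verify: 575 mod 8 = 7 ✓, 575 mod 13 = 3 ✓, 575 mod 9 = 8 ✓.

x ≡ 575 (mod 936).


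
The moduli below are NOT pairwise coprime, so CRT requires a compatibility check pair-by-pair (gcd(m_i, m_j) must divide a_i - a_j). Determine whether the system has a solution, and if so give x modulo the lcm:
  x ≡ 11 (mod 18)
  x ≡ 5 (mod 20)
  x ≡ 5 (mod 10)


Moduli 18, 20, 10 are not pairwise coprime, so CRT works modulo lcm(m_i) when all pairwise compatibility conditions hold.
Pairwise compatibility: gcd(m_i, m_j) must divide a_i - a_j for every pair.
Merge one congruence at a time:
  Start: x ≡ 11 (mod 18).
  Combine with x ≡ 5 (mod 20): gcd(18, 20) = 2; 5 - 11 = -6, which IS divisible by 2, so compatible.
    Write x = 11 + 18·t and substitute into x ≡ 5 (mod 20): 18·t ≡ 5 − 11 = -6 (mod 20).
    Divide the congruence (and modulus) by g = 2: 9·t ≡ -3 (mod 10).
    Reduce coefficients mod 10: 9·t ≡ 7 (mod 10).
    The inverse of 9 mod 10 is 9 (since 9·9 = 81 = 8·10 + 1), so t ≡ 9·7 = 63 ≡ 3 (mod 10).
    Then x = 11 + 18·3 = 65, valid modulo lcm(18, 20) = 180: x ≡ 65 (mod 180).
  Combine with x ≡ 5 (mod 10): gcd(180, 10) = 10; 5 - 65 = -60, which IS divisible by 10, so compatible.
    Write x = 65 + 180·t and substitute into x ≡ 5 (mod 10): 180·t ≡ 5 − 65 = -60 (mod 10).
    Divide the congruence (and modulus) by g = 10: 18·t ≡ -6 (mod 1).
    Modulo 1 every t works; take t = 0.
    Then x = 65 + 180·0 = 65, valid modulo lcm(180, 10) = 180: x ≡ 65 (mod 180).
Verify: 65 mod 18 = 11, 65 mod 20 = 5, 65 mod 10 = 5.

x ≡ 65 (mod 180).


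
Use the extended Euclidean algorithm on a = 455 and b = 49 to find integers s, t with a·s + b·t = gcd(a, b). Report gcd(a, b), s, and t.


Euclidean algorithm on (455, 49) — divide until remainder is 0:
  455 = 9 · 49 + 14
  49 = 3 · 14 + 7
  14 = 2 · 7 + 0
gcd(455, 49) = 7.
Track Bezout coefficients alongside the remainders: start with r₀ = 455 = a·1 + b·0 (s = 1, t = 0) and r₁ = 49 = a·0 + b·1 (s = 0, t = 1); each new remainder r_{k+1} = r_{k-1} − q_k·r_k inherits s_{k+1} = s_{k-1} − q_k·s_k, t_{k+1} = t_{k-1} − q_k·t_k, so r_k = a·s_k + b·t_k at every step:
  q = 9: r = 14, s = 1 − 9·0 = 1, t = 0 − 9·1 = -9  (check: 455·1 + 49·(-9) = 14)
  q = 3: r = 7, s = 0 − 3·1 = -3, t = 1 − 3·(-9) = 28  (check: 455·(-3) + 49·28 = 7)
The row with r = 7 (the gcd) gives the Bezout coefficients s = -3, t = 28.
Result: 455 · (-3) + 49 · (28) = 7.

gcd(455, 49) = 7; s = -3, t = 28 (check: 455·(-3) + 49·28 = 7).


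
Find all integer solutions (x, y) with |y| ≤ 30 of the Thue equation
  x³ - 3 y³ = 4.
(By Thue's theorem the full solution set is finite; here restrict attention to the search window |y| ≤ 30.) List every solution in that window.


The equation is x³ - 3y³ = 4. For fixed y, x³ = 3·y³ + 4, so a solution requires the RHS to be a perfect cube.
Strategy: iterate y from -30 to 30, compute RHS = 3·y³ + 4, and check whether it is a (positive or negative) perfect cube.
Check small values of y:
  y = 0: RHS = 4 is not a perfect cube.
  y = 1: RHS = 7 is not a perfect cube.
  y = -1: RHS = 1 = (1)³ ⇒ x = 1 works.
  y = 2: RHS = 28 is not a perfect cube.
  y = -2: RHS = -20 is not a perfect cube.
  y = 3: RHS = 85 is not a perfect cube.
  y = -3: RHS = -77 is not a perfect cube.
Continuing the search up to |y| = 30 finds no further solutions beyond those listed.
Collected solutions: (1, -1).

Solutions (with |y| ≤ 30): (1, -1).


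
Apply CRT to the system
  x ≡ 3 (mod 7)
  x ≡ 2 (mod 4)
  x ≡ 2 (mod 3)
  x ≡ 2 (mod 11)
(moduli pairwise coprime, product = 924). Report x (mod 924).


Product of moduli M = 7 · 4 · 3 · 11 = 924.
Merge one congruence at a time:
  Start: x ≡ 3 (mod 7).
  Combine with x ≡ 2 (mod 4); new modulus lcm = 28.
    Write x = 3 + 7·t and substitute into x ≡ 2 (mod 4): 7·t ≡ 2 − 3 = -1 (mod 4).
    Reduce coefficients mod 4: 3·t ≡ 3 (mod 4).
    The inverse of 3 mod 4 is 3 (since 3·3 = 9 = 2·4 + 1), so t ≡ 3·3 = 9 ≡ 1 (mod 4).
    Then x = 3 + 7·1 = 10, valid modulo lcm(7, 4) = 28: x ≡ 10 (mod 28).
  Combine with x ≡ 2 (mod 3); new modulus lcm = 84.
    Write x = 10 + 28·t and substitute into x ≡ 2 (mod 3): 28·t ≡ 2 − 10 = -8 (mod 3).
    Reduce coefficients mod 3: 1·t ≡ 1 (mod 3).
    So t ≡ 1 (mod 3).
    Then x = 10 + 28·1 = 38, valid modulo lcm(28, 3) = 84: x ≡ 38 (mod 84).
  Combine with x ≡ 2 (mod 11); new modulus lcm = 924.
    Write x = 38 + 84·t and substitute into x ≡ 2 (mod 11): 84·t ≡ 2 − 38 = -36 (mod 11).
    Reduce coefficients mod 11: 7·t ≡ 8 (mod 11).
    The inverse of 7 mod 11 is 8 (since 7·8 = 56 = 5·11 + 1), so t ≡ 8·8 = 64 ≡ 9 (mod 11).
    Then x = 38 + 84·9 = 794, valid modulo lcm(84, 11) = 924: x ≡ 794 (mod 924).
Verify against each original: 794 mod 7 = 3, 794 mod 4 = 2, 794 mod 3 = 2, 794 mod 11 = 2.

x ≡ 794 (mod 924).


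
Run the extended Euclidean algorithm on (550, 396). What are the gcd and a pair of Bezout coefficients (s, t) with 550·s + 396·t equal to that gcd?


Euclidean algorithm on (550, 396) — divide until remainder is 0:
  550 = 1 · 396 + 154
  396 = 2 · 154 + 88
  154 = 1 · 88 + 66
  88 = 1 · 66 + 22
  66 = 3 · 22 + 0
gcd(550, 396) = 22.
Track Bezout coefficients alongside the remainders: start with r₀ = 550 = a·1 + b·0 (s = 1, t = 0) and r₁ = 396 = a·0 + b·1 (s = 0, t = 1); each new remainder r_{k+1} = r_{k-1} − q_k·r_k inherits s_{k+1} = s_{k-1} − q_k·s_k, t_{k+1} = t_{k-1} − q_k·t_k, so r_k = a·s_k + b·t_k at every step:
  q = 1: r = 154, s = 1 − 1·0 = 1, t = 0 − 1·1 = -1  (check: 550·1 + 396·(-1) = 154)
  q = 2: r = 88, s = 0 − 2·1 = -2, t = 1 − 2·(-1) = 3  (check: 550·(-2) + 396·3 = 88)
  q = 1: r = 66, s = 1 − 1·(-2) = 3, t = -1 − 1·3 = -4  (check: 550·3 + 396·(-4) = 66)
  q = 1: r = 22, s = -2 − 1·3 = -5, t = 3 − 1·(-4) = 7  (check: 550·(-5) + 396·7 = 22)
The row with r = 22 (the gcd) gives the Bezout coefficients s = -5, t = 7.
Result: 550 · (-5) + 396 · (7) = 22.

gcd(550, 396) = 22; s = -5, t = 7 (check: 550·(-5) + 396·7 = 22).


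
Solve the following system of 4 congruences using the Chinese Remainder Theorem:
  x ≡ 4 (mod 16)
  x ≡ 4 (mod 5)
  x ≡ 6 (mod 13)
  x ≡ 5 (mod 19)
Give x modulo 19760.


Product of moduli M = 16 · 5 · 13 · 19 = 19760.
Merge one congruence at a time:
  Start: x ≡ 4 (mod 16).
  Combine with x ≡ 4 (mod 5); new modulus lcm = 80.
    Write x = 4 + 16·t and substitute into x ≡ 4 (mod 5): 16·t ≡ 4 − 4 = 0 (mod 5).
    Reduce coefficients mod 5: 1·t ≡ 0 (mod 5).
    So t ≡ 0 (mod 5).
    Then x = 4 + 16·0 = 4, valid modulo lcm(16, 5) = 80: x ≡ 4 (mod 80).
  Combine with x ≡ 6 (mod 13); new modulus lcm = 1040.
    Write x = 4 + 80·t and substitute into x ≡ 6 (mod 13): 80·t ≡ 6 − 4 = 2 (mod 13).
    Reduce coefficients mod 13: 2·t ≡ 2 (mod 13).
    The inverse of 2 mod 13 is 7 (since 2·7 = 14 = 1·13 + 1), so t ≡ 7·2 = 14 ≡ 1 (mod 13).
    Then x = 4 + 80·1 = 84, valid modulo lcm(80, 13) = 1040: x ≡ 84 (mod 1040).
  Combine with x ≡ 5 (mod 19); new modulus lcm = 19760.
    Write x = 84 + 1040·t and substitute into x ≡ 5 (mod 19): 1040·t ≡ 5 − 84 = -79 (mod 19).
    Reduce coefficients mod 19: 14·t ≡ 16 (mod 19).
    The inverse of 14 mod 19 is 15 (since 14·15 = 210 = 11·19 + 1), so t ≡ 15·16 = 240 ≡ 12 (mod 19).
    Then x = 84 + 1040·12 = 12564, valid modulo lcm(1040, 19) = 19760: x ≡ 12564 (mod 19760).
Verify against each original: 12564 mod 16 = 4, 12564 mod 5 = 4, 12564 mod 13 = 6, 12564 mod 19 = 5.

x ≡ 12564 (mod 19760).


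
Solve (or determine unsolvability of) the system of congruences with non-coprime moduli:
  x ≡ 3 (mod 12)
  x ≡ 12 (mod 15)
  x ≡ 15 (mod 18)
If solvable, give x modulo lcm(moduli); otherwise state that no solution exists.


Moduli 12, 15, 18 are not pairwise coprime, so CRT works modulo lcm(m_i) when all pairwise compatibility conditions hold.
Pairwise compatibility: gcd(m_i, m_j) must divide a_i - a_j for every pair.
Merge one congruence at a time:
  Start: x ≡ 3 (mod 12).
  Combine with x ≡ 12 (mod 15): gcd(12, 15) = 3; 12 - 3 = 9, which IS divisible by 3, so compatible.
    Write x = 3 + 12·t and substitute into x ≡ 12 (mod 15): 12·t ≡ 12 − 3 = 9 (mod 15).
    Divide the congruence (and modulus) by g = 3: 4·t ≡ 3 (mod 5).
    The inverse of 4 mod 5 is 4 (since 4·4 = 16 = 3·5 + 1), so t ≡ 4·3 = 12 ≡ 2 (mod 5).
    Then x = 3 + 12·2 = 27, valid modulo lcm(12, 15) = 60: x ≡ 27 (mod 60).
  Combine with x ≡ 15 (mod 18): gcd(60, 18) = 6; 15 - 27 = -12, which IS divisible by 6, so compatible.
    Write x = 27 + 60·t and substitute into x ≡ 15 (mod 18): 60·t ≡ 15 − 27 = -12 (mod 18).
    Divide the congruence (and modulus) by g = 6: 10·t ≡ -2 (mod 3).
    Reduce coefficients mod 3: 1·t ≡ 1 (mod 3).
    So t ≡ 1 (mod 3).
    Then x = 27 + 60·1 = 87, valid modulo lcm(60, 18) = 180: x ≡ 87 (mod 180).
Verify: 87 mod 12 = 3, 87 mod 15 = 12, 87 mod 18 = 15.

x ≡ 87 (mod 180).


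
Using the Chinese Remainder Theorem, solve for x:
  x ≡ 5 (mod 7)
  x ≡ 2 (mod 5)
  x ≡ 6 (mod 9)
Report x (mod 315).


Moduli 7, 5, 9 are pairwise coprime; by CRT there is a unique solution modulo M = 7 · 5 · 9 = 315.
Solve pairwise, accumulating the modulus:
  Start with x ≡ 5 (mod 7).
  Combine with x ≡ 2 (mod 5): since gcd(7, 5) = 1, we get a unique residue mod 35.
    Write x = 5 + 7·t and substitute into x ≡ 2 (mod 5): 7·t ≡ 2 − 5 = -3 (mod 5).
    Reduce coefficients mod 5: 2·t ≡ 2 (mod 5).
    The inverse of 2 mod 5 is 3 (since 2·3 = 6 = 1·5 + 1), so t ≡ 3·2 = 6 ≡ 1 (mod 5).
    Then x = 5 + 7·1 = 12, valid modulo lcm(7, 5) = 35: x ≡ 12 (mod 35).
  Combine with x ≡ 6 (mod 9): since gcd(35, 9) = 1, we get a unique residue mod 315.
    Write x = 12 + 35·t and substitute into x ≡ 6 (mod 9): 35·t ≡ 6 − 12 = -6 (mod 9).
    Reduce coefficients mod 9: 8·t ≡ 3 (mod 9).
    The inverse of 8 mod 9 is 8 (since 8·8 = 64 = 7·9 + 1), so t ≡ 8·3 = 24 ≡ 6 (mod 9).
    Then x = 12 + 35·6 = 222, valid modulo lcm(35, 9) = 315: x ≡ 222 (mod 315).
Verify: 222 mod 7 = 5 ✓, 222 mod 5 = 2 ✓, 222 mod 9 = 6 ✓.

x ≡ 222 (mod 315).


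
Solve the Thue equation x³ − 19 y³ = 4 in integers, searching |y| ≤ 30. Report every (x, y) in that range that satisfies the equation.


The equation is x³ - 19y³ = 4. For fixed y, x³ = 19·y³ + 4, so a solution requires the RHS to be a perfect cube.
Strategy: iterate y from -30 to 30, compute RHS = 19·y³ + 4, and check whether it is a (positive or negative) perfect cube.
Check small values of y:
  y = 0: RHS = 4 is not a perfect cube.
  y = 1: RHS = 23 is not a perfect cube.
  y = -1: RHS = -15 is not a perfect cube.
  y = 2: RHS = 156 is not a perfect cube.
  y = -2: RHS = -148 is not a perfect cube.
  y = 3: RHS = 517 is not a perfect cube.
  y = -3: RHS = -509 is not a perfect cube.
Continuing the search up to |y| = 30 finds no solutions either.
No (x, y) in the scanned range satisfies the equation.

No integer solutions with |y| ≤ 30.


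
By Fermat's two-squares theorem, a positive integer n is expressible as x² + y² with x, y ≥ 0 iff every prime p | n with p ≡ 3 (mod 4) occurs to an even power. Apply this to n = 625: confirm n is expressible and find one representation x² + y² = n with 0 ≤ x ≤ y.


Step 1: Factor n = 625 = 5^4.
Step 2: Check the mod-4 condition on each prime factor: 5 ≡ 1 (mod 4), exponent 4.
All primes ≡ 3 (mod 4) appear to even exponent (or don't appear), so by the two-squares theorem n IS expressible as a sum of two squares.
Step 3: Build a representation. Group n = k² · m with k = 5 and m = 5 · 5 = 25 (a product of primes ≡ 1 (mod 4)); a representation of m scales to one of n via (k·x)² + (k·y)² = k²(x² + y²). Each prime p ≡ 1 (mod 4) is itself a sum of two squares; find a² by testing p − a² for a perfect square:
  5: 5 − 1² = 4 = 2² ⇒ 5 = 1² + 2².
  Combine using the Brahmagupta–Fibonacci identity (a² + b²)(c² + d²) = (ac − bd)² + (ad + bc)² = (ac + bd)² + (ad − bc)²:
  5 · 5 = 25: from (1² + 2²)(1² + 2²), take (1·1 − 2·2, 1·2 + 2·1) = (1 − 4, 2 + 2) = (-3, 4); dropping signs (only squares matter) gives (3, 4); check 3² + 4² = 9 + 16 = 25 ✓.
  Scale by k = 5: (5·3, 5·4) = (15, 20).
Step 4: Order so x ≤ y and verify: 15² + 20² = 225 + 400 = 625 = n. ✓

n = 625 = 15² + 20² (one valid representation with x ≤ y).


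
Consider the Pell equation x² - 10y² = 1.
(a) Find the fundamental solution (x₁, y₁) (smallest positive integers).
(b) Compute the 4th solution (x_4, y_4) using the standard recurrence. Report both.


Step 1: Find the fundamental solution (x₁, y₁) of x² - 10y² = 1.
  Expand √10 as a continued fraction. a₀ = ⌊√10⌋ = 3; iterate m_{k+1} = d_k·a_k − m_k, d_{k+1} = (10 − m_{k+1}²)/d_k, a_{k+1} = ⌊(a₀ + m_{k+1})/d_{k+1}⌋ (starting m₀ = 0, d₀ = 1), with convergents p_k = a_k·p_{k-1} + p_{k-2}, q_k = a_k·q_{k-1} + q_{k-2} (p₋₁ = 1, q₋₁ = 0):
  k = 0: a₀ = 3; p₀/q₀ = 3/1; p₀² − 10·q₀² = 9 − 10 = -1.
  k = 1: m = 3, d = 1, a = ⌊(3 + 3)/1⌋ = 6; p/q = (6·3 + 1)/(6·1 + 0) = 19/6; p² − 10·q² = 361 − 360 = 1.
  The first convergent with p² − 10·q² = 1 gives the fundamental solution (x₁, y₁) = (19, 6).
Step 2: Apply the recurrence (x_{n+1}, y_{n+1}) = (x₁x_n + 10y₁y_n, x₁y_n + y₁x_n) repeatedly.
  From (x_1, y_1) = (19, 6): x_2 = 19·19 + 10·6·6 = 721; y_2 = 19·6 + 6·19 = 228.
  From (x_2, y_2) = (721, 228): x_3 = 19·721 + 10·6·228 = 27379; y_3 = 19·228 + 6·721 = 8658.
  From (x_3, y_3) = (27379, 8658): x_4 = 19·27379 + 10·6·8658 = 1039681; y_4 = 19·8658 + 6·27379 = 328776.
Step 3: Verify x_4² - 10·y_4² = 1080936581761 - 1080936581760 = 1 (should be 1). ✓

(x_1, y_1) = (19, 6); (x_4, y_4) = (1039681, 328776).


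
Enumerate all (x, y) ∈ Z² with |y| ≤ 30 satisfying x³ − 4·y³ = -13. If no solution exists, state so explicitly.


The equation is x³ - 4y³ = -13. For fixed y, x³ = 4·y³ − 13, so a solution requires the RHS to be a perfect cube.
Strategy: iterate y from -30 to 30, compute RHS = 4·y³ − 13, and check whether it is a (positive or negative) perfect cube.
Check small values of y:
  y = 0: RHS = -13 is not a perfect cube.
  y = 1: RHS = -9 is not a perfect cube.
  y = -1: RHS = -17 is not a perfect cube.
  y = 2: RHS = 19 is not a perfect cube.
  y = -2: RHS = -45 is not a perfect cube.
  y = 3: RHS = 95 is not a perfect cube.
  y = -3: RHS = -121 is not a perfect cube.
Continuing the search up to |y| = 30 finds no solutions either.
No (x, y) in the scanned range satisfies the equation.

No integer solutions with |y| ≤ 30.


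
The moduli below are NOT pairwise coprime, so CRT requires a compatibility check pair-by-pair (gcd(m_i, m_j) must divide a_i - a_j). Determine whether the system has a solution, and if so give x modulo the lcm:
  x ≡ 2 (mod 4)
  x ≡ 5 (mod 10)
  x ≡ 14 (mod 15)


Moduli 4, 10, 15 are not pairwise coprime, so CRT works modulo lcm(m_i) when all pairwise compatibility conditions hold.
Pairwise compatibility: gcd(m_i, m_j) must divide a_i - a_j for every pair.
Merge one congruence at a time:
  Start: x ≡ 2 (mod 4).
  Combine with x ≡ 5 (mod 10): gcd(4, 10) = 2, and 5 - 2 = 3 is NOT divisible by 2.
    ⇒ system is inconsistent (no integer solution).

No solution (the system is inconsistent).


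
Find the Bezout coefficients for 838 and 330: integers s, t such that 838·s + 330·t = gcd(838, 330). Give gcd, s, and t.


Euclidean algorithm on (838, 330) — divide until remainder is 0:
  838 = 2 · 330 + 178
  330 = 1 · 178 + 152
  178 = 1 · 152 + 26
  152 = 5 · 26 + 22
  26 = 1 · 22 + 4
  22 = 5 · 4 + 2
  4 = 2 · 2 + 0
gcd(838, 330) = 2.
Track Bezout coefficients alongside the remainders: start with r₀ = 838 = a·1 + b·0 (s = 1, t = 0) and r₁ = 330 = a·0 + b·1 (s = 0, t = 1); each new remainder r_{k+1} = r_{k-1} − q_k·r_k inherits s_{k+1} = s_{k-1} − q_k·s_k, t_{k+1} = t_{k-1} − q_k·t_k, so r_k = a·s_k + b·t_k at every step:
  q = 2: r = 178, s = 1 − 2·0 = 1, t = 0 − 2·1 = -2  (check: 838·1 + 330·(-2) = 178)
  q = 1: r = 152, s = 0 − 1·1 = -1, t = 1 − 1·(-2) = 3  (check: 838·(-1) + 330·3 = 152)
  q = 1: r = 26, s = 1 − 1·(-1) = 2, t = -2 − 1·3 = -5  (check: 838·2 + 330·(-5) = 26)
  q = 5: r = 22, s = -1 − 5·2 = -11, t = 3 − 5·(-5) = 28  (check: 838·(-11) + 330·28 = 22)
  q = 1: r = 4, s = 2 − 1·(-11) = 13, t = -5 − 1·28 = -33  (check: 838·13 + 330·(-33) = 4)
  q = 5: r = 2, s = -11 − 5·13 = -76, t = 28 − 5·(-33) = 193  (check: 838·(-76) + 330·193 = 2)
The row with r = 2 (the gcd) gives the Bezout coefficients s = -76, t = 193.
Result: 838 · (-76) + 330 · (193) = 2.

gcd(838, 330) = 2; s = -76, t = 193 (check: 838·(-76) + 330·193 = 2).


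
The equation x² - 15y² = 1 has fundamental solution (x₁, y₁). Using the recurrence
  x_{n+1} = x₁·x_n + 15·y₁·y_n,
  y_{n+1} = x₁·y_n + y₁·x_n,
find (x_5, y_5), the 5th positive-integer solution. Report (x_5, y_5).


Step 1: Find the fundamental solution (x₁, y₁) of x² - 15y² = 1.
  Expand √15 as a continued fraction. a₀ = ⌊√15⌋ = 3; iterate m_{k+1} = d_k·a_k − m_k, d_{k+1} = (15 − m_{k+1}²)/d_k, a_{k+1} = ⌊(a₀ + m_{k+1})/d_{k+1}⌋ (starting m₀ = 0, d₀ = 1), with convergents p_k = a_k·p_{k-1} + p_{k-2}, q_k = a_k·q_{k-1} + q_{k-2} (p₋₁ = 1, q₋₁ = 0):
  k = 0: a₀ = 3; p₀/q₀ = 3/1; p₀² − 15·q₀² = 9 − 15 = -6.
  k = 1: m = 3, d = 6, a = ⌊(3 + 3)/6⌋ = 1; p/q = (1·3 + 1)/(1·1 + 0) = 4/1; p² − 15·q² = 16 − 15 = 1.
  The first convergent with p² − 15·q² = 1 gives the fundamental solution (x₁, y₁) = (4, 1).
Step 2: Apply the recurrence (x_{n+1}, y_{n+1}) = (x₁x_n + 15y₁y_n, x₁y_n + y₁x_n) repeatedly.
  From (x_1, y_1) = (4, 1): x_2 = 4·4 + 15·1·1 = 31; y_2 = 4·1 + 1·4 = 8.
  From (x_2, y_2) = (31, 8): x_3 = 4·31 + 15·1·8 = 244; y_3 = 4·8 + 1·31 = 63.
  From (x_3, y_3) = (244, 63): x_4 = 4·244 + 15·1·63 = 1921; y_4 = 4·63 + 1·244 = 496.
  From (x_4, y_4) = (1921, 496): x_5 = 4·1921 + 15·1·496 = 15124; y_5 = 4·496 + 1·1921 = 3905.
Step 3: Verify x_5² - 15·y_5² = 228735376 - 228735375 = 1 (should be 1). ✓

(x_1, y_1) = (4, 1); (x_5, y_5) = (15124, 3905).


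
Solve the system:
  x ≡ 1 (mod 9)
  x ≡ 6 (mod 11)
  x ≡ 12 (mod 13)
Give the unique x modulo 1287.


Moduli 9, 11, 13 are pairwise coprime; by CRT there is a unique solution modulo M = 9 · 11 · 13 = 1287.
Solve pairwise, accumulating the modulus:
  Start with x ≡ 1 (mod 9).
  Combine with x ≡ 6 (mod 11): since gcd(9, 11) = 1, we get a unique residue mod 99.
    Write x = 1 + 9·t and substitute into x ≡ 6 (mod 11): 9·t ≡ 6 − 1 = 5 (mod 11).
    The inverse of 9 mod 11 is 5 (since 9·5 = 45 = 4·11 + 1), so t ≡ 5·5 = 25 ≡ 3 (mod 11).
    Then x = 1 + 9·3 = 28, valid modulo lcm(9, 11) = 99: x ≡ 28 (mod 99).
  Combine with x ≡ 12 (mod 13): since gcd(99, 13) = 1, we get a unique residue mod 1287.
    Write x = 28 + 99·t and substitute into x ≡ 12 (mod 13): 99·t ≡ 12 − 28 = -16 (mod 13).
    Reduce coefficients mod 13: 8·t ≡ 10 (mod 13).
    The inverse of 8 mod 13 is 5 (since 8·5 = 40 = 3·13 + 1), so t ≡ 5·10 = 50 ≡ 11 (mod 13).
    Then x = 28 + 99·11 = 1117, valid modulo lcm(99, 13) = 1287: x ≡ 1117 (mod 1287).
Verify: 1117 mod 9 = 1 ✓, 1117 mod 11 = 6 ✓, 1117 mod 13 = 12 ✓.

x ≡ 1117 (mod 1287).


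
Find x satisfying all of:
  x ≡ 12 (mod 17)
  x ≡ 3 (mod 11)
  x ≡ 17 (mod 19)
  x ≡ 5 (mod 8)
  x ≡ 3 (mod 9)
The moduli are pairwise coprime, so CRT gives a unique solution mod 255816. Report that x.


Product of moduli M = 17 · 11 · 19 · 8 · 9 = 255816.
Merge one congruence at a time:
  Start: x ≡ 12 (mod 17).
  Combine with x ≡ 3 (mod 11); new modulus lcm = 187.
    Write x = 12 + 17·t and substitute into x ≡ 3 (mod 11): 17·t ≡ 3 − 12 = -9 (mod 11).
    Reduce coefficients mod 11: 6·t ≡ 2 (mod 11).
    The inverse of 6 mod 11 is 2 (since 6·2 = 12 = 1·11 + 1), so t ≡ 2·2 = 4 ≡ 4 (mod 11).
    Then x = 12 + 17·4 = 80, valid modulo lcm(17, 11) = 187: x ≡ 80 (mod 187).
  Combine with x ≡ 17 (mod 19); new modulus lcm = 3553.
    Write x = 80 + 187·t and substitute into x ≡ 17 (mod 19): 187·t ≡ 17 − 80 = -63 (mod 19).
    Reduce coefficients mod 19: 16·t ≡ 13 (mod 19).
    The inverse of 16 mod 19 is 6 (since 16·6 = 96 = 5·19 + 1), so t ≡ 6·13 = 78 ≡ 2 (mod 19).
    Then x = 80 + 187·2 = 454, valid modulo lcm(187, 19) = 3553: x ≡ 454 (mod 3553).
  Combine with x ≡ 5 (mod 8); new modulus lcm = 28424.
    Write x = 454 + 3553·t and substitute into x ≡ 5 (mod 8): 3553·t ≡ 5 − 454 = -449 (mod 8).
    Reduce coefficients mod 8: 1·t ≡ 7 (mod 8).
    So t ≡ 7 (mod 8).
    Then x = 454 + 3553·7 = 25325, valid modulo lcm(3553, 8) = 28424: x ≡ 25325 (mod 28424).
  Combine with x ≡ 3 (mod 9); new modulus lcm = 255816.
    Write x = 25325 + 28424·t and substitute into x ≡ 3 (mod 9): 28424·t ≡ 3 − 25325 = -25322 (mod 9).
    Reduce coefficients mod 9: 2·t ≡ 4 (mod 9).
    The inverse of 2 mod 9 is 5 (since 2·5 = 10 = 1·9 + 1), so t ≡ 5·4 = 20 ≡ 2 (mod 9).
    Then x = 25325 + 28424·2 = 82173, valid modulo lcm(28424, 9) = 255816: x ≡ 82173 (mod 255816).
Verify against each original: 82173 mod 17 = 12, 82173 mod 11 = 3, 82173 mod 19 = 17, 82173 mod 8 = 5, 82173 mod 9 = 3.

x ≡ 82173 (mod 255816).


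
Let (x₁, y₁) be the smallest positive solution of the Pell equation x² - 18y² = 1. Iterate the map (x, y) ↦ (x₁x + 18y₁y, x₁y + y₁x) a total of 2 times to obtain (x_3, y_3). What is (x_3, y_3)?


Step 1: Find the fundamental solution (x₁, y₁) of x² - 18y² = 1.
  Expand √18 as a continued fraction. a₀ = ⌊√18⌋ = 4; iterate m_{k+1} = d_k·a_k − m_k, d_{k+1} = (18 − m_{k+1}²)/d_k, a_{k+1} = ⌊(a₀ + m_{k+1})/d_{k+1}⌋ (starting m₀ = 0, d₀ = 1), with convergents p_k = a_k·p_{k-1} + p_{k-2}, q_k = a_k·q_{k-1} + q_{k-2} (p₋₁ = 1, q₋₁ = 0):
  k = 0: a₀ = 4; p₀/q₀ = 4/1; p₀² − 18·q₀² = 16 − 18 = -2.
  k = 1: m = 4, d = 2, a = ⌊(4 + 4)/2⌋ = 4; p/q = (4·4 + 1)/(4·1 + 0) = 17/4; p² − 18·q² = 289 − 288 = 1.
  The first convergent with p² − 18·q² = 1 gives the fundamental solution (x₁, y₁) = (17, 4).
Step 2: Apply the recurrence (x_{n+1}, y_{n+1}) = (x₁x_n + 18y₁y_n, x₁y_n + y₁x_n) repeatedly.
  From (x_1, y_1) = (17, 4): x_2 = 17·17 + 18·4·4 = 577; y_2 = 17·4 + 4·17 = 136.
  From (x_2, y_2) = (577, 136): x_3 = 17·577 + 18·4·136 = 19601; y_3 = 17·136 + 4·577 = 4620.
Step 3: Verify x_3² - 18·y_3² = 384199201 - 384199200 = 1 (should be 1). ✓

(x_1, y_1) = (17, 4); (x_3, y_3) = (19601, 4620).


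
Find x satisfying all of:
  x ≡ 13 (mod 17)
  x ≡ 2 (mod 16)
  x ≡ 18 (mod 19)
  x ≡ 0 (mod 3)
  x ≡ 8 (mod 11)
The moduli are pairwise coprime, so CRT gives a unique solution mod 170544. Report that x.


Product of moduli M = 17 · 16 · 19 · 3 · 11 = 170544.
Merge one congruence at a time:
  Start: x ≡ 13 (mod 17).
  Combine with x ≡ 2 (mod 16); new modulus lcm = 272.
    Write x = 13 + 17·t and substitute into x ≡ 2 (mod 16): 17·t ≡ 2 − 13 = -11 (mod 16).
    Reduce coefficients mod 16: 1·t ≡ 5 (mod 16).
    So t ≡ 5 (mod 16).
    Then x = 13 + 17·5 = 98, valid modulo lcm(17, 16) = 272: x ≡ 98 (mod 272).
  Combine with x ≡ 18 (mod 19); new modulus lcm = 5168.
    Write x = 98 + 272·t and substitute into x ≡ 18 (mod 19): 272·t ≡ 18 − 98 = -80 (mod 19).
    Reduce coefficients mod 19: 6·t ≡ 15 (mod 19).
    The inverse of 6 mod 19 is 16 (since 6·16 = 96 = 5·19 + 1), so t ≡ 16·15 = 240 ≡ 12 (mod 19).
    Then x = 98 + 272·12 = 3362, valid modulo lcm(272, 19) = 5168: x ≡ 3362 (mod 5168).
  Combine with x ≡ 0 (mod 3); new modulus lcm = 15504.
    Write x = 3362 + 5168·t and substitute into x ≡ 0 (mod 3): 5168·t ≡ 0 − 3362 = -3362 (mod 3).
    Reduce coefficients mod 3: 2·t ≡ 1 (mod 3).
    The inverse of 2 mod 3 is 2 (since 2·2 = 4 = 1·3 + 1), so t ≡ 2·1 = 2 ≡ 2 (mod 3).
    Then x = 3362 + 5168·2 = 13698, valid modulo lcm(5168, 3) = 15504: x ≡ 13698 (mod 15504).
  Combine with x ≡ 8 (mod 11); new modulus lcm = 170544.
    Write x = 13698 + 15504·t and substitute into x ≡ 8 (mod 11): 15504·t ≡ 8 − 13698 = -13690 (mod 11).
    Reduce coefficients mod 11: 5·t ≡ 5 (mod 11).
    The inverse of 5 mod 11 is 9 (since 5·9 = 45 = 4·11 + 1), so t ≡ 9·5 = 45 ≡ 1 (mod 11).
    Then x = 13698 + 15504·1 = 29202, valid modulo lcm(15504, 11) = 170544: x ≡ 29202 (mod 170544).
Verify against each original: 29202 mod 17 = 13, 29202 mod 16 = 2, 29202 mod 19 = 18, 29202 mod 3 = 0, 29202 mod 11 = 8.

x ≡ 29202 (mod 170544).


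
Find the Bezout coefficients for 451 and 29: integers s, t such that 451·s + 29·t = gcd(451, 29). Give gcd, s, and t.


Euclidean algorithm on (451, 29) — divide until remainder is 0:
  451 = 15 · 29 + 16
  29 = 1 · 16 + 13
  16 = 1 · 13 + 3
  13 = 4 · 3 + 1
  3 = 3 · 1 + 0
gcd(451, 29) = 1.
Track Bezout coefficients alongside the remainders: start with r₀ = 451 = a·1 + b·0 (s = 1, t = 0) and r₁ = 29 = a·0 + b·1 (s = 0, t = 1); each new remainder r_{k+1} = r_{k-1} − q_k·r_k inherits s_{k+1} = s_{k-1} − q_k·s_k, t_{k+1} = t_{k-1} − q_k·t_k, so r_k = a·s_k + b·t_k at every step:
  q = 15: r = 16, s = 1 − 15·0 = 1, t = 0 − 15·1 = -15  (check: 451·1 + 29·(-15) = 16)
  q = 1: r = 13, s = 0 − 1·1 = -1, t = 1 − 1·(-15) = 16  (check: 451·(-1) + 29·16 = 13)
  q = 1: r = 3, s = 1 − 1·(-1) = 2, t = -15 − 1·16 = -31  (check: 451·2 + 29·(-31) = 3)
  q = 4: r = 1, s = -1 − 4·2 = -9, t = 16 − 4·(-31) = 140  (check: 451·(-9) + 29·140 = 1)
The row with r = 1 (the gcd) gives the Bezout coefficients s = -9, t = 140.
Result: 451 · (-9) + 29 · (140) = 1.

gcd(451, 29) = 1; s = -9, t = 140 (check: 451·(-9) + 29·140 = 1).


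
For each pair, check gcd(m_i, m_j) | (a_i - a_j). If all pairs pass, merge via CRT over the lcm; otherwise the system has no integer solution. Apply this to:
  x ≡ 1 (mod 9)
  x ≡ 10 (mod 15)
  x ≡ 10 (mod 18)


Moduli 9, 15, 18 are not pairwise coprime, so CRT works modulo lcm(m_i) when all pairwise compatibility conditions hold.
Pairwise compatibility: gcd(m_i, m_j) must divide a_i - a_j for every pair.
Merge one congruence at a time:
  Start: x ≡ 1 (mod 9).
  Combine with x ≡ 10 (mod 15): gcd(9, 15) = 3; 10 - 1 = 9, which IS divisible by 3, so compatible.
    Write x = 1 + 9·t and substitute into x ≡ 10 (mod 15): 9·t ≡ 10 − 1 = 9 (mod 15).
    Divide the congruence (and modulus) by g = 3: 3·t ≡ 3 (mod 5).
    The inverse of 3 mod 5 is 2 (since 3·2 = 6 = 1·5 + 1), so t ≡ 2·3 = 6 ≡ 1 (mod 5).
    Then x = 1 + 9·1 = 10, valid modulo lcm(9, 15) = 45: x ≡ 10 (mod 45).
  Combine with x ≡ 10 (mod 18): gcd(45, 18) = 9; 10 - 10 = 0, which IS divisible by 9, so compatible.
    Write x = 10 + 45·t and substitute into x ≡ 10 (mod 18): 45·t ≡ 10 − 10 = 0 (mod 18).
    Divide the congruence (and modulus) by g = 9: 5·t ≡ 0 (mod 2).
    Reduce coefficients mod 2: 1·t ≡ 0 (mod 2).
    So t ≡ 0 (mod 2).
    Then x = 10 + 45·0 = 10, valid modulo lcm(45, 18) = 90: x ≡ 10 (mod 90).
Verify: 10 mod 9 = 1, 10 mod 15 = 10, 10 mod 18 = 10.

x ≡ 10 (mod 90).


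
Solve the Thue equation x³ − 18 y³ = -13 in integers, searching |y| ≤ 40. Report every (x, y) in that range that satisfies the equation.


The equation is x³ - 18y³ = -13. For fixed y, x³ = 18·y³ − 13, so a solution requires the RHS to be a perfect cube.
Strategy: iterate y from -40 to 40, compute RHS = 18·y³ − 13, and check whether it is a (positive or negative) perfect cube.
Check small values of y:
  y = 0: RHS = -13 is not a perfect cube.
  y = 1: RHS = 5 is not a perfect cube.
  y = -1: RHS = -31 is not a perfect cube.
  y = 2: RHS = 131 is not a perfect cube.
  y = -2: RHS = -157 is not a perfect cube.
  y = 3: RHS = 473 is not a perfect cube.
  y = -3: RHS = -499 is not a perfect cube.
Continuing the search up to |y| = 40 finds no solutions either.
No (x, y) in the scanned range satisfies the equation.

No integer solutions with |y| ≤ 40.


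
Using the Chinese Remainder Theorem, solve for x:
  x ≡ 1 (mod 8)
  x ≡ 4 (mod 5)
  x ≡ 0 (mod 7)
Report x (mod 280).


Moduli 8, 5, 7 are pairwise coprime; by CRT there is a unique solution modulo M = 8 · 5 · 7 = 280.
Solve pairwise, accumulating the modulus:
  Start with x ≡ 1 (mod 8).
  Combine with x ≡ 4 (mod 5): since gcd(8, 5) = 1, we get a unique residue mod 40.
    Write x = 1 + 8·t and substitute into x ≡ 4 (mod 5): 8·t ≡ 4 − 1 = 3 (mod 5).
    Reduce coefficients mod 5: 3·t ≡ 3 (mod 5).
    The inverse of 3 mod 5 is 2 (since 3·2 = 6 = 1·5 + 1), so t ≡ 2·3 = 6 ≡ 1 (mod 5).
    Then x = 1 + 8·1 = 9, valid modulo lcm(8, 5) = 40: x ≡ 9 (mod 40).
  Combine with x ≡ 0 (mod 7): since gcd(40, 7) = 1, we get a unique residue mod 280.
    Write x = 9 + 40·t and substitute into x ≡ 0 (mod 7): 40·t ≡ 0 − 9 = -9 (mod 7).
    Reduce coefficients mod 7: 5·t ≡ 5 (mod 7).
    The inverse of 5 mod 7 is 3 (since 5·3 = 15 = 2·7 + 1), so t ≡ 3·5 = 15 ≡ 1 (mod 7).
    Then x = 9 + 40·1 = 49, valid modulo lcm(40, 7) = 280: x ≡ 49 (mod 280).
Verify: 49 mod 8 = 1 ✓, 49 mod 5 = 4 ✓, 49 mod 7 = 0 ✓.

x ≡ 49 (mod 280).


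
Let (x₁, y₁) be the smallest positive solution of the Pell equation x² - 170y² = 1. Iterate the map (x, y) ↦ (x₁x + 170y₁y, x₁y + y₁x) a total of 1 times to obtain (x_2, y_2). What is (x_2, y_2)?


Step 1: Find the fundamental solution (x₁, y₁) of x² - 170y² = 1.
  Expand √170 as a continued fraction. a₀ = ⌊√170⌋ = 13; iterate m_{k+1} = d_k·a_k − m_k, d_{k+1} = (170 − m_{k+1}²)/d_k, a_{k+1} = ⌊(a₀ + m_{k+1})/d_{k+1}⌋ (starting m₀ = 0, d₀ = 1), with convergents p_k = a_k·p_{k-1} + p_{k-2}, q_k = a_k·q_{k-1} + q_{k-2} (p₋₁ = 1, q₋₁ = 0):
  k = 0: a₀ = 13; p₀/q₀ = 13/1; p₀² − 170·q₀² = 169 − 170 = -1.
  k = 1: m = 13, d = 1, a = ⌊(13 + 13)/1⌋ = 26; p/q = (26·13 + 1)/(26·1 + 0) = 339/26; p² − 170·q² = 114921 − 114920 = 1.
  The first convergent with p² − 170·q² = 1 gives the fundamental solution (x₁, y₁) = (339, 26).
Step 2: Apply the recurrence (x_{n+1}, y_{n+1}) = (x₁x_n + 170y₁y_n, x₁y_n + y₁x_n) repeatedly.
  From (x_1, y_1) = (339, 26): x_2 = 339·339 + 170·26·26 = 229841; y_2 = 339·26 + 26·339 = 17628.
Step 3: Verify x_2² - 170·y_2² = 52826885281 - 52826885280 = 1 (should be 1). ✓

(x_1, y_1) = (339, 26); (x_2, y_2) = (229841, 17628).


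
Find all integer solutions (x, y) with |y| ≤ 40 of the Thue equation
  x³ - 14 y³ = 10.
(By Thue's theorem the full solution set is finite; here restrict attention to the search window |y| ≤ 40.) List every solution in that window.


The equation is x³ - 14y³ = 10. For fixed y, x³ = 14·y³ + 10, so a solution requires the RHS to be a perfect cube.
Strategy: iterate y from -40 to 40, compute RHS = 14·y³ + 10, and check whether it is a (positive or negative) perfect cube.
Check small values of y:
  y = 0: RHS = 10 is not a perfect cube.
  y = 1: RHS = 24 is not a perfect cube.
  y = -1: RHS = -4 is not a perfect cube.
  y = 2: RHS = 122 is not a perfect cube.
  y = -2: RHS = -102 is not a perfect cube.
  y = 3: RHS = 388 is not a perfect cube.
  y = -3: RHS = -368 is not a perfect cube.
Continuing the search up to |y| = 40 finds no solutions either.
No (x, y) in the scanned range satisfies the equation.

No integer solutions with |y| ≤ 40.


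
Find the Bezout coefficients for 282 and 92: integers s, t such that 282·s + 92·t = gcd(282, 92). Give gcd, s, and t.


Euclidean algorithm on (282, 92) — divide until remainder is 0:
  282 = 3 · 92 + 6
  92 = 15 · 6 + 2
  6 = 3 · 2 + 0
gcd(282, 92) = 2.
Track Bezout coefficients alongside the remainders: start with r₀ = 282 = a·1 + b·0 (s = 1, t = 0) and r₁ = 92 = a·0 + b·1 (s = 0, t = 1); each new remainder r_{k+1} = r_{k-1} − q_k·r_k inherits s_{k+1} = s_{k-1} − q_k·s_k, t_{k+1} = t_{k-1} − q_k·t_k, so r_k = a·s_k + b·t_k at every step:
  q = 3: r = 6, s = 1 − 3·0 = 1, t = 0 − 3·1 = -3  (check: 282·1 + 92·(-3) = 6)
  q = 15: r = 2, s = 0 − 15·1 = -15, t = 1 − 15·(-3) = 46  (check: 282·(-15) + 92·46 = 2)
The row with r = 2 (the gcd) gives the Bezout coefficients s = -15, t = 46.
Result: 282 · (-15) + 92 · (46) = 2.

gcd(282, 92) = 2; s = -15, t = 46 (check: 282·(-15) + 92·46 = 2).


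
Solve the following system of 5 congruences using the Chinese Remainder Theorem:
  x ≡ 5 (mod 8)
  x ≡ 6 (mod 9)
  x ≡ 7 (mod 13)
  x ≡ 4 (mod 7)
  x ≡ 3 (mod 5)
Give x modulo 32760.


Product of moduli M = 8 · 9 · 13 · 7 · 5 = 32760.
Merge one congruence at a time:
  Start: x ≡ 5 (mod 8).
  Combine with x ≡ 6 (mod 9); new modulus lcm = 72.
    Write x = 5 + 8·t and substitute into x ≡ 6 (mod 9): 8·t ≡ 6 − 5 = 1 (mod 9).
    The inverse of 8 mod 9 is 8 (since 8·8 = 64 = 7·9 + 1), so t ≡ 8·1 = 8 ≡ 8 (mod 9).
    Then x = 5 + 8·8 = 69, valid modulo lcm(8, 9) = 72: x ≡ 69 (mod 72).
  Combine with x ≡ 7 (mod 13); new modulus lcm = 936.
    Write x = 69 + 72·t and substitute into x ≡ 7 (mod 13): 72·t ≡ 7 − 69 = -62 (mod 13).
    Reduce coefficients mod 13: 7·t ≡ 3 (mod 13).
    The inverse of 7 mod 13 is 2 (since 7·2 = 14 = 1·13 + 1), so t ≡ 2·3 = 6 ≡ 6 (mod 13).
    Then x = 69 + 72·6 = 501, valid modulo lcm(72, 13) = 936: x ≡ 501 (mod 936).
  Combine with x ≡ 4 (mod 7); new modulus lcm = 6552.
    Write x = 501 + 936·t and substitute into x ≡ 4 (mod 7): 936·t ≡ 4 − 501 = -497 (mod 7).
    Reduce coefficients mod 7: 5·t ≡ 0 (mod 7).
    The inverse of 5 mod 7 is 3 (since 5·3 = 15 = 2·7 + 1), so t ≡ 3·0 = 0 ≡ 0 (mod 7).
    Then x = 501 + 936·0 = 501, valid modulo lcm(936, 7) = 6552: x ≡ 501 (mod 6552).
  Combine with x ≡ 3 (mod 5); new modulus lcm = 32760.
    Write x = 501 + 6552·t and substitute into x ≡ 3 (mod 5): 6552·t ≡ 3 − 501 = -498 (mod 5).
    Reduce coefficients mod 5: 2·t ≡ 2 (mod 5).
    The inverse of 2 mod 5 is 3 (since 2·3 = 6 = 1·5 + 1), so t ≡ 3·2 = 6 ≡ 1 (mod 5).
    Then x = 501 + 6552·1 = 7053, valid modulo lcm(6552, 5) = 32760: x ≡ 7053 (mod 32760).
Verify against each original: 7053 mod 8 = 5, 7053 mod 9 = 6, 7053 mod 13 = 7, 7053 mod 7 = 4, 7053 mod 5 = 3.

x ≡ 7053 (mod 32760).


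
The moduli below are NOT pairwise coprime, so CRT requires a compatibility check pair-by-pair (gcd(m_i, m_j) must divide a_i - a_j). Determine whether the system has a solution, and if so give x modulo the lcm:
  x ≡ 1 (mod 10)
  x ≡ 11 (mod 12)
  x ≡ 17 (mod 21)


Moduli 10, 12, 21 are not pairwise coprime, so CRT works modulo lcm(m_i) when all pairwise compatibility conditions hold.
Pairwise compatibility: gcd(m_i, m_j) must divide a_i - a_j for every pair.
Merge one congruence at a time:
  Start: x ≡ 1 (mod 10).
  Combine with x ≡ 11 (mod 12): gcd(10, 12) = 2; 11 - 1 = 10, which IS divisible by 2, so compatible.
    Write x = 1 + 10·t and substitute into x ≡ 11 (mod 12): 10·t ≡ 11 − 1 = 10 (mod 12).
    Divide the congruence (and modulus) by g = 2: 5·t ≡ 5 (mod 6).
    The inverse of 5 mod 6 is 5 (since 5·5 = 25 = 4·6 + 1), so t ≡ 5·5 = 25 ≡ 1 (mod 6).
    Then x = 1 + 10·1 = 11, valid modulo lcm(10, 12) = 60: x ≡ 11 (mod 60).
  Combine with x ≡ 17 (mod 21): gcd(60, 21) = 3; 17 - 11 = 6, which IS divisible by 3, so compatible.
    Write x = 11 + 60·t and substitute into x ≡ 17 (mod 21): 60·t ≡ 17 − 11 = 6 (mod 21).
    Divide the congruence (and modulus) by g = 3: 20·t ≡ 2 (mod 7).
    Reduce coefficients mod 7: 6·t ≡ 2 (mod 7).
    The inverse of 6 mod 7 is 6 (since 6·6 = 36 = 5·7 + 1), so t ≡ 6·2 = 12 ≡ 5 (mod 7).
    Then x = 11 + 60·5 = 311, valid modulo lcm(60, 21) = 420: x ≡ 311 (mod 420).
Verify: 311 mod 10 = 1, 311 mod 12 = 11, 311 mod 21 = 17.

x ≡ 311 (mod 420).


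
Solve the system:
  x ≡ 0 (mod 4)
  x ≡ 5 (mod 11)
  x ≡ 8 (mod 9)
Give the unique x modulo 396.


Moduli 4, 11, 9 are pairwise coprime; by CRT there is a unique solution modulo M = 4 · 11 · 9 = 396.
Solve pairwise, accumulating the modulus:
  Start with x ≡ 0 (mod 4).
  Combine with x ≡ 5 (mod 11): since gcd(4, 11) = 1, we get a unique residue mod 44.
    Write x = 0 + 4·t and substitute into x ≡ 5 (mod 11): 4·t ≡ 5 − 0 = 5 (mod 11).
    The inverse of 4 mod 11 is 3 (since 4·3 = 12 = 1·11 + 1), so t ≡ 3·5 = 15 ≡ 4 (mod 11).
    Then x = 0 + 4·4 = 16, valid modulo lcm(4, 11) = 44: x ≡ 16 (mod 44).
  Combine with x ≡ 8 (mod 9): since gcd(44, 9) = 1, we get a unique residue mod 396.
    Write x = 16 + 44·t and substitute into x ≡ 8 (mod 9): 44·t ≡ 8 − 16 = -8 (mod 9).
    Reduce coefficients mod 9: 8·t ≡ 1 (mod 9).
    The inverse of 8 mod 9 is 8 (since 8·8 = 64 = 7·9 + 1), so t ≡ 8·1 = 8 ≡ 8 (mod 9).
    Then x = 16 + 44·8 = 368, valid modulo lcm(44, 9) = 396: x ≡ 368 (mod 396).
Verify: 368 mod 4 = 0 ✓, 368 mod 11 = 5 ✓, 368 mod 9 = 8 ✓.

x ≡ 368 (mod 396).


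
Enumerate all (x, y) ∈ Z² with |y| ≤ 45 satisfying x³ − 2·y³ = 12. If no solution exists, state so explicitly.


The equation is x³ - 2y³ = 12. For fixed y, x³ = 2·y³ + 12, so a solution requires the RHS to be a perfect cube.
Strategy: iterate y from -45 to 45, compute RHS = 2·y³ + 12, and check whether it is a (positive or negative) perfect cube.
Check small values of y:
  y = 0: RHS = 12 is not a perfect cube.
  y = 1: RHS = 14 is not a perfect cube.
  y = -1: RHS = 10 is not a perfect cube.
  y = 2: RHS = 28 is not a perfect cube.
  y = -2: RHS = -4 is not a perfect cube.
  y = 3: RHS = 66 is not a perfect cube.
  y = -3: RHS = -42 is not a perfect cube.
Continuing the search up to |y| = 45 finds no solutions either.
No (x, y) in the scanned range satisfies the equation.

No integer solutions with |y| ≤ 45.


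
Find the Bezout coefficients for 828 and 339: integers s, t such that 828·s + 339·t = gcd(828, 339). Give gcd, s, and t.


Euclidean algorithm on (828, 339) — divide until remainder is 0:
  828 = 2 · 339 + 150
  339 = 2 · 150 + 39
  150 = 3 · 39 + 33
  39 = 1 · 33 + 6
  33 = 5 · 6 + 3
  6 = 2 · 3 + 0
gcd(828, 339) = 3.
Track Bezout coefficients alongside the remainders: start with r₀ = 828 = a·1 + b·0 (s = 1, t = 0) and r₁ = 339 = a·0 + b·1 (s = 0, t = 1); each new remainder r_{k+1} = r_{k-1} − q_k·r_k inherits s_{k+1} = s_{k-1} − q_k·s_k, t_{k+1} = t_{k-1} − q_k·t_k, so r_k = a·s_k + b·t_k at every step:
  q = 2: r = 150, s = 1 − 2·0 = 1, t = 0 − 2·1 = -2  (check: 828·1 + 339·(-2) = 150)
  q = 2: r = 39, s = 0 − 2·1 = -2, t = 1 − 2·(-2) = 5  (check: 828·(-2) + 339·5 = 39)
  q = 3: r = 33, s = 1 − 3·(-2) = 7, t = -2 − 3·5 = -17  (check: 828·7 + 339·(-17) = 33)
  q = 1: r = 6, s = -2 − 1·7 = -9, t = 5 − 1·(-17) = 22  (check: 828·(-9) + 339·22 = 6)
  q = 5: r = 3, s = 7 − 5·(-9) = 52, t = -17 − 5·22 = -127  (check: 828·52 + 339·(-127) = 3)
The row with r = 3 (the gcd) gives the Bezout coefficients s = 52, t = -127.
Result: 828 · (52) + 339 · (-127) = 3.

gcd(828, 339) = 3; s = 52, t = -127 (check: 828·52 + 339·(-127) = 3).
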